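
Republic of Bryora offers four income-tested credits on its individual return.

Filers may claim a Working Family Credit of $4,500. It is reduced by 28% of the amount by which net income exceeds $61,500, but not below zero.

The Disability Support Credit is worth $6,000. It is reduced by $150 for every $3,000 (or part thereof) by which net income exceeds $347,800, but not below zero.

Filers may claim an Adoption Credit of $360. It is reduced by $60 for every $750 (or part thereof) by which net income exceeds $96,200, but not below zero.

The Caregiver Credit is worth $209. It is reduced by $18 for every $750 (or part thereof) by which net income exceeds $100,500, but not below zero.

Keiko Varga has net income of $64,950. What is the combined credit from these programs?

Working Family Credit: 28% of the $3,450 excess over $61,500 is $966; credit = $4,500 − $966 = $3,534.
Disability Support Credit: $64,950 is at or below the $347,800 threshold, so the full $6,000 applies.
Adoption Credit: $64,950 is at or below the $96,200 threshold, so the full $360 applies.
Caregiver Credit: $64,950 is at or below the $100,500 threshold, so the full $209 applies.
Total: $3,534 + $6,000 + $360 + $209 = $10,103.

$10,103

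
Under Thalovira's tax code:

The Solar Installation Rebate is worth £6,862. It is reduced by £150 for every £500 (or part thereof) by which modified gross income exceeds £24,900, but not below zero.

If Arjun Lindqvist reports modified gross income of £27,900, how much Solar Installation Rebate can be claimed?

Solar Installation Rebate: income exceeds £24,900 by £3,000, which is 6 full-or-partial £500 increments; reduction = 6 × £150 = £900, leaving £5,962.

£5,962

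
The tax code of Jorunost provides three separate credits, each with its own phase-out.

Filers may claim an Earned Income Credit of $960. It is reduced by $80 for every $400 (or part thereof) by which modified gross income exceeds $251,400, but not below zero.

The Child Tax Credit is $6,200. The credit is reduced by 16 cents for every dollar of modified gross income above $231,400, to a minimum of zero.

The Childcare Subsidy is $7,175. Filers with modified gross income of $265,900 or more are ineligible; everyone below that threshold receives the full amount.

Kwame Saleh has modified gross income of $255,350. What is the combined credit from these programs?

$9,703

Earned Income Credit: income exceeds $251,400 by $3,950, which is 10 full-or-partial $400 increments; reduction = 10 × $80 = $800, leaving $160.
Child Tax Credit: 16% of the $23,950 excess over $231,400 is $3,832; credit = $6,200 − $3,832 = $2,368.
Childcare Subsidy: $255,350 is below the $265,900 cutoff, so the full $7,175 applies.
Total: $160 + $2,368 + $7,175 = $9,703.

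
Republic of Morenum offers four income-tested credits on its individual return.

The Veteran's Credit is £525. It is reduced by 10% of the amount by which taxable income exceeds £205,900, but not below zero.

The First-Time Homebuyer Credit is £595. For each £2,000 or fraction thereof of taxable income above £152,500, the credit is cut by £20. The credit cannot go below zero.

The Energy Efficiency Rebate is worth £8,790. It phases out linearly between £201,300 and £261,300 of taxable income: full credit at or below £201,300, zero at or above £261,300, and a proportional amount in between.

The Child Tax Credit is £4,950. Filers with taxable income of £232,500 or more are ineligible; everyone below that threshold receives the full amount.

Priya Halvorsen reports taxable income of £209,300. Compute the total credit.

Veteran's Credit: 10% of the £3,400 excess over £205,900 is £340; credit = £525 − £340 = £185.
First-Time Homebuyer Credit: income exceeds £152,500 by £56,800, which is 29 full-or-partial £2,000 increments; reduction = 29 × £20 = £580, leaving £15.
Energy Efficiency Rebate: £209,300 is £8,000 into a £60,000 phase-out range, leaving 52,000/60,000 of the credit: £8,790 × 52,000/60,000 = £7,618.
Child Tax Credit: £209,300 is below the £232,500 cutoff, so the full £4,950 applies.
Total: £185 + £15 + £7,618 + £4,950 = £12,768.

£12,768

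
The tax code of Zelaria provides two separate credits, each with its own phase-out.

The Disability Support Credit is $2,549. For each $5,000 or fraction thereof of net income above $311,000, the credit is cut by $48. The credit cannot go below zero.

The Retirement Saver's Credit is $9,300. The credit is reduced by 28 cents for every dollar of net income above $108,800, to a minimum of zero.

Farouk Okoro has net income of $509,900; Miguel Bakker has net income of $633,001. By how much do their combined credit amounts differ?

Farouk ($509,900): Disability Support Credit: income exceeds $311,000 by $198,900, which is 40 full-or-partial $5,000 increments; reduction = 40 × $48 = $1,920, leaving $629. Retirement Saver's Credit: 28% of the $401,100 excess over $108,800 is $112,308 ≥ base, so the credit is $0. total $629 + $0 = $629
Miguel ($633,001): Disability Support Credit: income exceeds $311,000 by $322,001 → 65 increments × $48 = $3,120 ≥ base, so the credit is $0. Retirement Saver's Credit: 28% of the $524,201 excess over $108,800 is $146,776.28 ≥ base, so the credit is $0. total $0 + $0 = $0
Difference: |$629 − $0| = $629.

$629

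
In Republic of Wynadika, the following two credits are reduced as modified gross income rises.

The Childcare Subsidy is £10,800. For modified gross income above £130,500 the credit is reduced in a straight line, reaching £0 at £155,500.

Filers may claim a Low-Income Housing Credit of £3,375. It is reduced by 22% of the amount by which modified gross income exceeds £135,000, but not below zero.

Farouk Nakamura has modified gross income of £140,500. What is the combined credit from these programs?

Childcare Subsidy: £140,500 is £10,000 into a £25,000 phase-out range, leaving 15,000/25,000 of the credit: £10,800 × 15,000/25,000 = £6,480.
Low-Income Housing Credit: 22% of the £5,500 excess over £135,000 is £1,210; credit = £3,375 − £1,210 = £2,165.
Total: £6,480 + £2,165 = £8,645.

£8,645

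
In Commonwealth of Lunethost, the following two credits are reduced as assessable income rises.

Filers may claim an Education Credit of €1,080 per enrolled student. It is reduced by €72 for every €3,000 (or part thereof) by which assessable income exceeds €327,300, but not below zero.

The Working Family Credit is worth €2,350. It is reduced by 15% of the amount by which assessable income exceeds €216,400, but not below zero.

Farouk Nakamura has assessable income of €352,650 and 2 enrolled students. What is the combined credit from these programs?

€1,512

Education Credit: base = 2 × €1,080 = €2,160. income exceeds €327,300 by €25,350, which is 9 full-or-partial €3,000 increments; reduction = 9 × €72 = €648, leaving €1,512.
Working Family Credit: 15% of the €136,250 excess over €216,400 is €20,437.50 ≥ base, so the credit is €0.
Total: €1,512 + €0 = €1,512.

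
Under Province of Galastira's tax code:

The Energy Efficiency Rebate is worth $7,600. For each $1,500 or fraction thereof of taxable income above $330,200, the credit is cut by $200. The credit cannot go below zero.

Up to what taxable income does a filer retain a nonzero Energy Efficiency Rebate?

$385,700

After 37 increments the reduction is 37 × $200 = $7,400, leaving $200; one more increment wipes it out. Increment 37 ends at excess 37 × $1,500 = $55,500, so the highest qualifying income is $330,200 + $55,500 = $385,700.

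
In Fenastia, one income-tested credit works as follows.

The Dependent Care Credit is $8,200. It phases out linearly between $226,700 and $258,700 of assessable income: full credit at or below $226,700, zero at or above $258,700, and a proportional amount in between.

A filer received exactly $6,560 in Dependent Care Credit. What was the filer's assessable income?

$233,100

$6,560 is 6,560/8,200 of the full $8,200, so 1,640/8,200 of the $32,000 range has been used: income = $226,700 + $32,000 × 1,640/8,200 = $233,100.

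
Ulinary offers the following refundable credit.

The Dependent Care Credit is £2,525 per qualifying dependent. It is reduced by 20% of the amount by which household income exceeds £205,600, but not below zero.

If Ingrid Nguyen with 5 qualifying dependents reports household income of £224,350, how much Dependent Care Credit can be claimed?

£8,875

Dependent Care Credit: base = 5 × £2,525 = £12,625. 20% of the £18,750 excess over £205,600 is £3,750; credit = £12,625 − £3,750 = £8,875.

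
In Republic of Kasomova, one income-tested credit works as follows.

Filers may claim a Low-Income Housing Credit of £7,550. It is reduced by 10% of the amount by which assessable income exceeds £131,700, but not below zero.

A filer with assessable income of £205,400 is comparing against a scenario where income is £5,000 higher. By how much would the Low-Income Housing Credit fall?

At £205,400 — 10% of the £73,700 excess over £131,700 is £7,370; credit = £7,550 − £7,370 = £180.
At £210,400 — 10% of the £78,700 excess over £131,700 is £7,870 ≥ base, so the credit is £0.
Lost: £180 − £0 = £180.

£180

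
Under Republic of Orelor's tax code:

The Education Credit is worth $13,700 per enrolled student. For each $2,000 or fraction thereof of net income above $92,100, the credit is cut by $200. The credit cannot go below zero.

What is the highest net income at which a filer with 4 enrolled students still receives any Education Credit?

$638,100

Full credit = 4 × $13,700 = $54,800.
After 273 increments the reduction is 273 × $200 = $54,600, leaving $200; one more increment wipes it out. Increment 273 ends at excess 273 × $2,000 = $546,000, so the highest qualifying income is $92,100 + $546,000 = $638,100.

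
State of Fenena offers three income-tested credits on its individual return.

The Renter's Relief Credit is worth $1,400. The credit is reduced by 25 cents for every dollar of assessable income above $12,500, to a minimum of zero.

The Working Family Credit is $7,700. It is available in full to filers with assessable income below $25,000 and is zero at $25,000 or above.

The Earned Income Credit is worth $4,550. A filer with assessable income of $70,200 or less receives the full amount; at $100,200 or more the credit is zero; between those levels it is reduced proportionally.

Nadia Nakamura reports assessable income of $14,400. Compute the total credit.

Renter's Relief Credit: 25% of the $1,900 excess over $12,500 is $475; credit = $1,400 − $475 = $925.
Working Family Credit: $14,400 is below the $25,000 cutoff, so the full $7,700 applies.
Earned Income Credit: $14,400 is at or below the $70,200 threshold, so the full $4,550 applies.
Total: $925 + $7,700 + $4,550 = $13,175.

$13,175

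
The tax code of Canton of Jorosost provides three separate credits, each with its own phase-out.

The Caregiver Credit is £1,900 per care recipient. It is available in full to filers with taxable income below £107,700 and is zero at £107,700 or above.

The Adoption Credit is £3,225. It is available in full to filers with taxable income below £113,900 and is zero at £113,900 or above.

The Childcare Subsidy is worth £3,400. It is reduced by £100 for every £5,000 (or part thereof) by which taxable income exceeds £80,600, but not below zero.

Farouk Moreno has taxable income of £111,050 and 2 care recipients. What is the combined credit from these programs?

£5,925

Caregiver Credit: base = 2 × £1,900 = £3,800. £111,050 meets or exceeds the £107,700 cutoff, so the credit is £0.
Adoption Credit: £111,050 is below the £113,900 cutoff, so the full £3,225 applies.
Childcare Subsidy: income exceeds £80,600 by £30,450, which is 7 full-or-partial £5,000 increments; reduction = 7 × £100 = £700, leaving £2,700.
Total: £0 + £3,225 + £2,700 = £5,925.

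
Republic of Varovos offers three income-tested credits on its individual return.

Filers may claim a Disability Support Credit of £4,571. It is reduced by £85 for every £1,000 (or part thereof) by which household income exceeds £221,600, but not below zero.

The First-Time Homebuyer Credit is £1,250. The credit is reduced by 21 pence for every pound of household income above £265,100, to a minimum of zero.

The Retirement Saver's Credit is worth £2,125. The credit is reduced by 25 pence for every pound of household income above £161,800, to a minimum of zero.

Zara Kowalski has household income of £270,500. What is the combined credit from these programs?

Disability Support Credit: income exceeds £221,600 by £48,900, which is 49 full-or-partial £1,000 increments; reduction = 49 × £85 = £4,165, leaving £406.
First-Time Homebuyer Credit: 21% of the £5,400 excess over £265,100 is £1,134; credit = £1,250 − £1,134 = £116.
Retirement Saver's Credit: 25% of the £108,700 excess over £161,800 is £27,175 ≥ base, so the credit is £0.
Total: £406 + £116 + £0 = £522.

£522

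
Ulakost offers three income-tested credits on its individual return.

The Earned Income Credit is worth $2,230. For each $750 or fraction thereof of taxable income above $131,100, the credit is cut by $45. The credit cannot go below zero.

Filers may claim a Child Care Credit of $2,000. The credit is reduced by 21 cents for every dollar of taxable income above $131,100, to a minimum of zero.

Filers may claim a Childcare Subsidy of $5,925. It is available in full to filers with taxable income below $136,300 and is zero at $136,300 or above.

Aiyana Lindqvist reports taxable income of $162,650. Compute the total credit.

$295

Earned Income Credit: income exceeds $131,100 by $31,550, which is 43 full-or-partial $750 increments; reduction = 43 × $45 = $1,935, leaving $295.
Child Care Credit: 21% of the $31,550 excess over $131,100 is $6,625.50 ≥ base, so the credit is $0.
Childcare Subsidy: $162,650 meets or exceeds the $136,300 cutoff, so the credit is $0.
Total: $295 + $0 + $0 = $295.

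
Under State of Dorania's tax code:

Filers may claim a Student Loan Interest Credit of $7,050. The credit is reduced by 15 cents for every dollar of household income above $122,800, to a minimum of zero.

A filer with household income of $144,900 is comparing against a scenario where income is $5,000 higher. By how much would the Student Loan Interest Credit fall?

$750

At $144,900 — 15% of the $22,100 excess over $122,800 is $3,315; credit = $7,050 − $3,315 = $3,735.
At $149,900 — 15% of the $27,100 excess over $122,800 is $4,065; credit = $7,050 − $4,065 = $2,985.
Lost: $3,735 − $2,985 = $750.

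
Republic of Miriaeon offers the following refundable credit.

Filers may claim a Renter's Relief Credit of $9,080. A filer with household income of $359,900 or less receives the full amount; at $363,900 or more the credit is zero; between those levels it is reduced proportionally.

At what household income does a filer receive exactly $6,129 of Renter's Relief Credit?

$361,200

$6,129 is 6,129/9,080 of the full $9,080, so 2,951/9,080 of the $4,000 range has been used: income = $359,900 + $4,000 × 2,951/9,080 = $361,200.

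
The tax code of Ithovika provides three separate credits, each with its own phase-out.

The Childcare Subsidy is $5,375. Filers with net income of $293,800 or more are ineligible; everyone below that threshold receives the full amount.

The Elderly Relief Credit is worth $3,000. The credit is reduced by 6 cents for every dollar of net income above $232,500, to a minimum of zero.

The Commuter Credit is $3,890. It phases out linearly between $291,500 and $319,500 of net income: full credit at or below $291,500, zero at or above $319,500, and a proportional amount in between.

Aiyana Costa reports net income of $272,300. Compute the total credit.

$9,877

Childcare Subsidy: $272,300 is below the $293,800 cutoff, so the full $5,375 applies.
Elderly Relief Credit: 6% of the $39,800 excess over $232,500 is $2,388; credit = $3,000 − $2,388 = $612.
Commuter Credit: $272,300 is at or below the $291,500 threshold, so the full $3,890 applies.
Total: $5,375 + $612 + $3,890 = $9,877.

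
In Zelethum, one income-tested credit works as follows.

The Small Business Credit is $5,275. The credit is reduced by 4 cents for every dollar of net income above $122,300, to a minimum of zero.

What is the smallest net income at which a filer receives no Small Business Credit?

The credit falls by 4% of each dollar above $122,300, so it reaches zero when the excess is $5,275 / 4% = $131,875: income = $122,300 + $131,875 = $254,175.

$254,175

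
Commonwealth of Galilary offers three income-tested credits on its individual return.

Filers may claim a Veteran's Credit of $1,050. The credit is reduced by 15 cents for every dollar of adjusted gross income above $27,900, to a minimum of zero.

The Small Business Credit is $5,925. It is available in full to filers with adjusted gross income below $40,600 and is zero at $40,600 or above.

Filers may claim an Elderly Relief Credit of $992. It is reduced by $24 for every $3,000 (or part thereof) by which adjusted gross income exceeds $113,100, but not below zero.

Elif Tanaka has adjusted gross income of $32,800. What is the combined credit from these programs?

Veteran's Credit: 15% of the $4,900 excess over $27,900 is $735; credit = $1,050 − $735 = $315.
Small Business Credit: $32,800 is below the $40,600 cutoff, so the full $5,925 applies.
Elderly Relief Credit: $32,800 is at or below the $113,100 threshold, so the full $992 applies.
Total: $315 + $5,925 + $992 = $7,232.

$7,232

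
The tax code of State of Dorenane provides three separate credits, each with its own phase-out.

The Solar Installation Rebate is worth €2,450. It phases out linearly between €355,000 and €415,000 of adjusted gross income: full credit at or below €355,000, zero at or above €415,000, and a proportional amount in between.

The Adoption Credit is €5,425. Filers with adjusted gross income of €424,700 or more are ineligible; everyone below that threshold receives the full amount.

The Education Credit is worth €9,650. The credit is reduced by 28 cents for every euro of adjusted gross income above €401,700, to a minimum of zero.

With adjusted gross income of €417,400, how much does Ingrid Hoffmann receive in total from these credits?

Solar Installation Rebate: €417,400 is at or above €415,000, so the credit is €0.
Adoption Credit: €417,400 is below the €424,700 cutoff, so the full €5,425 applies.
Education Credit: 28% of the €15,700 excess over €401,700 is €4,396; credit = €9,650 − €4,396 = €5,254.
Total: €0 + €5,425 + €5,254 = €10,679.

€10,679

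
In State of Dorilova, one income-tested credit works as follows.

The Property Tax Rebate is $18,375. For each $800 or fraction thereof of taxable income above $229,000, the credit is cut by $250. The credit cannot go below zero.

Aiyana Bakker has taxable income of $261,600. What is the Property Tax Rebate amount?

Property Tax Rebate: income exceeds $229,000 by $32,600, which is 41 full-or-partial $800 increments; reduction = 41 × $250 = $10,250, leaving $8,125.

$8,125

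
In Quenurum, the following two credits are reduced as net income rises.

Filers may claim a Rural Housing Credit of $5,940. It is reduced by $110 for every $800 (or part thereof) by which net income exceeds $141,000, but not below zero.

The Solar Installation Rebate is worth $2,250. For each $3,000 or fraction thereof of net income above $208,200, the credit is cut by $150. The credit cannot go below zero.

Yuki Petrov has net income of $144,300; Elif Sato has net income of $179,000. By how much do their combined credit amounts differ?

Yuki ($144,300): Rural Housing Credit: income exceeds $141,000 by $3,300, which is 5 full-or-partial $800 increments; reduction = 5 × $110 = $550, leaving $5,390. Solar Installation Rebate: $144,300 is at or below the $208,200 threshold, so the full $2,250 applies. total $5,390 + $2,250 = $7,640
Elif ($179,000): Rural Housing Credit: income exceeds $141,000 by $38,000, which is 48 full-or-partial $800 increments; reduction = 48 × $110 = $5,280, leaving $660. Solar Installation Rebate: $179,000 is at or below the $208,200 threshold, so the full $2,250 applies. total $660 + $2,250 = $2,910
Difference: |$7,640 − $2,910| = $4,730.

$4,730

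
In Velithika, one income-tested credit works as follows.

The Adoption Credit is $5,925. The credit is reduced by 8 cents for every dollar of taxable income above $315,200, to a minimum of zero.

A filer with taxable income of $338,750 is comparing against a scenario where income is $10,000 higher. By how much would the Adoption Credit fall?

At $338,750 — 8% of the $23,550 excess over $315,200 is $1,884; credit = $5,925 − $1,884 = $4,041.
At $348,750 — 8% of the $33,550 excess over $315,200 is $2,684; credit = $5,925 − $2,684 = $3,241.
Lost: $4,041 − $3,241 = $800.

$800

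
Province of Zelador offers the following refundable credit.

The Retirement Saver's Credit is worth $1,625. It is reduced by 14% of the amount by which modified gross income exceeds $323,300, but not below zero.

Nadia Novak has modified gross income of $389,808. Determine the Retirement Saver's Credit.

Retirement Saver's Credit: 14% of the $66,508 excess over $323,300 is $9,311.12 ≥ base, so the credit is $0.

$0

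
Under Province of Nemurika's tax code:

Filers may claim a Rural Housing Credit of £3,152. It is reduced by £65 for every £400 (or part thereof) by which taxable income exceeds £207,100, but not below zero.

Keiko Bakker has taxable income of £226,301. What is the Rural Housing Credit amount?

£0

Rural Housing Credit: income exceeds £207,100 by £19,201 → 49 increments × £65 = £3,185 ≥ base, so the credit is £0.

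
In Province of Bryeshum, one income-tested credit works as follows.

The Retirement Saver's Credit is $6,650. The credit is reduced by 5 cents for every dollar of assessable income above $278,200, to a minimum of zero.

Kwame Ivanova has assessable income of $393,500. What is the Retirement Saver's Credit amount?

$885

Retirement Saver's Credit: 5% of the $115,300 excess over $278,200 is $5,765; credit = $6,650 − $5,765 = $885.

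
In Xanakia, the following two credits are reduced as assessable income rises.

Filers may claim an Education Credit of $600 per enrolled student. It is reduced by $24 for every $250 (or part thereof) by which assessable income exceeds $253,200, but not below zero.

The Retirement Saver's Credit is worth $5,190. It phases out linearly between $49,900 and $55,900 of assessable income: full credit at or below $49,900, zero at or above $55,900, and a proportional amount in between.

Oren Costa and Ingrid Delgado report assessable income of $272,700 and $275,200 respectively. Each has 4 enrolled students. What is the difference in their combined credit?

Oren ($272,700): Education Credit: base = 4 × $600 = $2,400. income exceeds $253,200 by $19,500, which is 78 full-or-partial $250 increments; reduction = 78 × $24 = $1,872, leaving $528. Retirement Saver's Credit: $272,700 is at or above $55,900, so the credit is $0. total $528 + $0 = $528
Ingrid ($275,200): Education Credit: base = 4 × $600 = $2,400. income exceeds $253,200 by $22,000, which is 88 full-or-partial $250 increments; reduction = 88 × $24 = $2,112, leaving $288. Retirement Saver's Credit: $275,200 is at or above $55,900, so the credit is $0. total $288 + $0 = $288
Difference: |$528 − $288| = $240.

$240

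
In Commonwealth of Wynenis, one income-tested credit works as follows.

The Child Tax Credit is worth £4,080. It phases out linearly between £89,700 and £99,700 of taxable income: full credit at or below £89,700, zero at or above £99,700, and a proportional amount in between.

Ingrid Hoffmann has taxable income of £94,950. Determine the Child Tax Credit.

Child Tax Credit: £94,950 is £5,250 into a £10,000 phase-out range, leaving 4,750/10,000 of the credit: £4,080 × 4,750/10,000 = £1,938.

£1,938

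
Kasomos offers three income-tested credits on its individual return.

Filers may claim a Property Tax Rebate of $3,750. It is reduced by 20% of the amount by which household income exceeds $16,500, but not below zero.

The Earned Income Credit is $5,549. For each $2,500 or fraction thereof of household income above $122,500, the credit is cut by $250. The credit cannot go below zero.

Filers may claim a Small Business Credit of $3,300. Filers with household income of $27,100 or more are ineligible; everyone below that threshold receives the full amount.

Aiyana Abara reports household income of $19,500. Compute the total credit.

Property Tax Rebate: 20% of the $3,000 excess over $16,500 is $600; credit = $3,750 − $600 = $3,150.
Earned Income Credit: $19,500 is at or below the $122,500 threshold, so the full $5,549 applies.
Small Business Credit: $19,500 is below the $27,100 cutoff, so the full $3,300 applies.
Total: $3,150 + $5,549 + $3,300 = $11,999.

$11,999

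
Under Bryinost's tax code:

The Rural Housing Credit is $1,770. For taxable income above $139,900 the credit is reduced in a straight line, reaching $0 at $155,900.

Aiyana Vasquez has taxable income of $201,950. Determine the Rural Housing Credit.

Rural Housing Credit: $201,950 is at or above $155,900, so the credit is $0.

$0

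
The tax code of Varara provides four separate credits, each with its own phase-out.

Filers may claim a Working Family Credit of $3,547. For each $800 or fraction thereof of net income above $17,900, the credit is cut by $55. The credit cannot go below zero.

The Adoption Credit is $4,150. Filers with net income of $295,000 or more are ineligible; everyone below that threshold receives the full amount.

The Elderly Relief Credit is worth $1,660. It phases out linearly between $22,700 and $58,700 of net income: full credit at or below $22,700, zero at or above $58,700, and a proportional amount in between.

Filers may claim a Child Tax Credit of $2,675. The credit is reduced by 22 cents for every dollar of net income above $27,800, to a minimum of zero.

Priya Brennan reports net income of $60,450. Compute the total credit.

Working Family Credit: income exceeds $17,900 by $42,550, which is 54 full-or-partial $800 increments; reduction = 54 × $55 = $2,970, leaving $577.
Adoption Credit: $60,450 is below the $295,000 cutoff, so the full $4,150 applies.
Elderly Relief Credit: $60,450 is at or above $58,700, so the credit is $0.
Child Tax Credit: 22% of the $32,650 excess over $27,800 is $7,183 ≥ base, so the credit is $0.
Total: $577 + $4,150 + $0 + $0 = $4,727.

$4,727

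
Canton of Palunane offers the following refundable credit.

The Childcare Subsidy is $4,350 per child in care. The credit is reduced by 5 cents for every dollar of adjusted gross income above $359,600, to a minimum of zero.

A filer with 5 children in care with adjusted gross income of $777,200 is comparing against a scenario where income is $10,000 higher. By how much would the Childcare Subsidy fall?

$500

At $777,200 — base = 5 × $4,350 = $21,750. 5% of the $417,600 excess over $359,600 is $20,880; credit = $21,750 − $20,880 = $870.
At $787,200 — base = 5 × $4,350 = $21,750. 5% of the $427,600 excess over $359,600 is $21,380; credit = $21,750 − $21,380 = $370.
Lost: $870 − $370 = $500.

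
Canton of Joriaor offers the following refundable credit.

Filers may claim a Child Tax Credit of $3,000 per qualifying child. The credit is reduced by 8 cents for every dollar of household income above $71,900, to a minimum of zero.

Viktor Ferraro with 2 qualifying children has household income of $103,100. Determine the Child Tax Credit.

$3,504

Child Tax Credit: base = 2 × $3,000 = $6,000. 8% of the $31,200 excess over $71,900 is $2,496; credit = $6,000 − $2,496 = $3,504.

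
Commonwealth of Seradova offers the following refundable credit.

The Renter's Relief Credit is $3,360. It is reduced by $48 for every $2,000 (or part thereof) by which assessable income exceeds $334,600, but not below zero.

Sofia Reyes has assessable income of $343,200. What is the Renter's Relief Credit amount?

$3,120

Renter's Relief Credit: income exceeds $334,600 by $8,600, which is 5 full-or-partial $2,000 increments; reduction = 5 × $48 = $240, leaving $3,120.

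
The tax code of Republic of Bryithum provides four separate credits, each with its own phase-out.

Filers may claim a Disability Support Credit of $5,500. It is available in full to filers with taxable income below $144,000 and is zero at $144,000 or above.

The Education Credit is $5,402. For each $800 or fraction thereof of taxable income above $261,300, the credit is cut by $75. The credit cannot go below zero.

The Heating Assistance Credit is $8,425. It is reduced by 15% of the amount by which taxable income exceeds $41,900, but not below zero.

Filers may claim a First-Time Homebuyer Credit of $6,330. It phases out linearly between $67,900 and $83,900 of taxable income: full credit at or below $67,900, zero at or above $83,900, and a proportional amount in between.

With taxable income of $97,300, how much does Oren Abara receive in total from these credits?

Disability Support Credit: $97,300 is below the $144,000 cutoff, so the full $5,500 applies.
Education Credit: $97,300 is at or below the $261,300 threshold, so the full $5,402 applies.
Heating Assistance Credit: 15% of the $55,400 excess over $41,900 is $8,310; credit = $8,425 − $8,310 = $115.
First-Time Homebuyer Credit: $97,300 is at or above $83,900, so the credit is $0.
Total: $5,500 + $5,402 + $115 + $0 = $11,017.

$11,017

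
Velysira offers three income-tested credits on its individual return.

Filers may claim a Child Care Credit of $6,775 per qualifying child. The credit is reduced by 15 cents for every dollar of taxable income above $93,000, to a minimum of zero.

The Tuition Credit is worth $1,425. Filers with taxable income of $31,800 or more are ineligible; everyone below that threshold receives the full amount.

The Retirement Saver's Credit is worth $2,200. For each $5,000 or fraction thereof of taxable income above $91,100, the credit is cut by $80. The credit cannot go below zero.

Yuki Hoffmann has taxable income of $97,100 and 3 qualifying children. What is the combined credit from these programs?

Child Care Credit: base = 3 × $6,775 = $20,325. 15% of the $4,100 excess over $93,000 is $615; credit = $20,325 − $615 = $19,710.
Tuition Credit: $97,100 meets or exceeds the $31,800 cutoff, so the credit is $0.
Retirement Saver's Credit: income exceeds $91,100 by $6,000, which is 2 full-or-partial $5,000 increments; reduction = 2 × $80 = $160, leaving $2,040.
Total: $19,710 + $0 + $2,040 = $21,750.

$21,750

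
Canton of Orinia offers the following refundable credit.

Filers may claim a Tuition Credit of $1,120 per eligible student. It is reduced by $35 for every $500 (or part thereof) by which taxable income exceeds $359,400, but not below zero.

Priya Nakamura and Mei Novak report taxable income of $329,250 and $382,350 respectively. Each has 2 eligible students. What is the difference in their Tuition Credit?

Priya ($329,250): Tuition Credit: base = 2 × $1,120 = $2,240. $329,250 is at or below the $359,400 threshold, so the full $2,240 applies.
Mei ($382,350): Tuition Credit: base = 2 × $1,120 = $2,240. income exceeds $359,400 by $22,950, which is 46 full-or-partial $500 increments; reduction = 46 × $35 = $1,610, leaving $630.
Difference: |$2,240 − $630| = $1,610.

$1,610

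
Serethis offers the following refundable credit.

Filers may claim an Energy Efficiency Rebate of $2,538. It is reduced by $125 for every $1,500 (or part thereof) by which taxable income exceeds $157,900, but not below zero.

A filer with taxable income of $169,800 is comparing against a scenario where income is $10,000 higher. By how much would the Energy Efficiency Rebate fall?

$875

At $169,800 — income exceeds $157,900 by $11,900, which is 8 full-or-partial $1,500 increments; reduction = 8 × $125 = $1,000, leaving $1,538.
At $179,800 — income exceeds $157,900 by $21,900, which is 15 full-or-partial $1,500 increments; reduction = 15 × $125 = $1,875, leaving $663.
Lost: $1,538 − $663 = $875.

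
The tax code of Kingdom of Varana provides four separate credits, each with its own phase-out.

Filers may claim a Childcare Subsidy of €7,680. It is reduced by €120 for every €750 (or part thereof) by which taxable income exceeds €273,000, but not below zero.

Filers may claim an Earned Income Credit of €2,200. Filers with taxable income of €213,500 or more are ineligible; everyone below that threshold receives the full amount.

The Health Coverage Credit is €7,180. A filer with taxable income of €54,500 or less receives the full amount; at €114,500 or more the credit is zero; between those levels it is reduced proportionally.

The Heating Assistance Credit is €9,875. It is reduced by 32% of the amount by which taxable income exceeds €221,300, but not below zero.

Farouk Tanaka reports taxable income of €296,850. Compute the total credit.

Childcare Subsidy: income exceeds €273,000 by €23,850, which is 32 full-or-partial €750 increments; reduction = 32 × €120 = €3,840, leaving €3,840.
Earned Income Credit: €296,850 meets or exceeds the €213,500 cutoff, so the credit is €0.
Health Coverage Credit: €296,850 is at or above €114,500, so the credit is €0.
Heating Assistance Credit: 32% of the €75,550 excess over €221,300 is €24,176 ≥ base, so the credit is €0.
Total: €3,840 + €0 + €0 + €0 = €3,840.

€3,840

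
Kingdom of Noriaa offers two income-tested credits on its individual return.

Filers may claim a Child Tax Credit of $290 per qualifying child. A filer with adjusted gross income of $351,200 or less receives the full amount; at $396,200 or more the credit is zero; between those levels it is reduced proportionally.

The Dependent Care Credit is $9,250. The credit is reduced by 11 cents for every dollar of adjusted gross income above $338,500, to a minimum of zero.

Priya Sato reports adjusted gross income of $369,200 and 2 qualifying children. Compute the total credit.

Child Tax Credit: base = 2 × $290 = $580. $369,200 is $18,000 into a $45,000 phase-out range, leaving 27,000/45,000 of the credit: $580 × 27,000/45,000 = $348.
Dependent Care Credit: 11% of the $30,700 excess over $338,500 is $3,377; credit = $9,250 − $3,377 = $5,873.
Total: $348 + $5,873 = $6,221.

$6,221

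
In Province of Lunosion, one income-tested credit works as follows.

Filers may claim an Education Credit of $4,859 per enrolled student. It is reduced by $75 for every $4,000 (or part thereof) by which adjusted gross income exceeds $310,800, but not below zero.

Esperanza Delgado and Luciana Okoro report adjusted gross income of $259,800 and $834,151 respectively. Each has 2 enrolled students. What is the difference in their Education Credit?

$9,718

Esperanza ($259,800): Education Credit: base = 2 × $4,859 = $9,718. $259,800 is at or below the $310,800 threshold, so the full $9,718 applies.
Luciana ($834,151): Education Credit: base = 2 × $4,859 = $9,718. income exceeds $310,800 by $523,351 → 131 increments × $75 = $9,825 ≥ base, so the credit is $0.
Difference: |$9,718 − $0| = $9,718.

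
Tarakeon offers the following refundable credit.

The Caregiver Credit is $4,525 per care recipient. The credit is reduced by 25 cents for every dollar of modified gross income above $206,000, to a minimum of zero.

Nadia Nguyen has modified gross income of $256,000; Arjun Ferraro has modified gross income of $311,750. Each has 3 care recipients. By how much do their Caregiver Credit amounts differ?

Nadia ($256,000): Caregiver Credit: base = 3 × $4,525 = $13,575. 25% of the $50,000 excess over $206,000 is $12,500; credit = $13,575 − $12,500 = $1,075.
Arjun ($311,750): Caregiver Credit: base = 3 × $4,525 = $13,575. 25% of the $105,750 excess over $206,000 is $26,437.50 ≥ base, so the credit is $0.
Difference: |$1,075 − $0| = $1,075.

$1,075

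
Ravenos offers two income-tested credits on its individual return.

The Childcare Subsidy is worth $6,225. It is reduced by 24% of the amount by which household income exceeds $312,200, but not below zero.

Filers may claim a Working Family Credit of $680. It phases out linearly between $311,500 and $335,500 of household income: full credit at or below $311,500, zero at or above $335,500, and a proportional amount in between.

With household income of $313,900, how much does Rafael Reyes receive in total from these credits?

Childcare Subsidy: 24% of the $1,700 excess over $312,200 is $408; credit = $6,225 − $408 = $5,817.
Working Family Credit: $313,900 is $2,400 into a $24,000 phase-out range, leaving 21,600/24,000 of the credit: $680 × 21,600/24,000 = $612.
Total: $5,817 + $612 = $6,429.

$6,429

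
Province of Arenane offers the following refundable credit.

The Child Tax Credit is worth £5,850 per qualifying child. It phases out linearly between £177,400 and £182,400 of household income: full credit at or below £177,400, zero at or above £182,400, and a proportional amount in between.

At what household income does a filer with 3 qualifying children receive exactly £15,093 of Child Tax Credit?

Full credit = 3 × £5,850 = £17,550.
£15,093 is 15,093/17,550 of the full £17,550, so 2,457/17,550 of the £5,000 range has been used: income = £177,400 + £5,000 × 2,457/17,550 = £178,100.

£178,100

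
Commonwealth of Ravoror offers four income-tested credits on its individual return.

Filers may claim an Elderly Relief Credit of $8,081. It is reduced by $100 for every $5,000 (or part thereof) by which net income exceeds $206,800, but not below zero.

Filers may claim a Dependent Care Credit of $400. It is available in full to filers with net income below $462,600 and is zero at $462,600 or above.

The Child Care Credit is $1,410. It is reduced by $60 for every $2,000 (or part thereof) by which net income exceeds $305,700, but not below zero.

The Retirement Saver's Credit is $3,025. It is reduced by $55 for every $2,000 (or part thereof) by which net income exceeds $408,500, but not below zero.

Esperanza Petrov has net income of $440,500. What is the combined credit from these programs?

$5,926

Elderly Relief Credit: income exceeds $206,800 by $233,700, which is 47 full-or-partial $5,000 increments; reduction = 47 × $100 = $4,700, leaving $3,381.
Dependent Care Credit: $440,500 is below the $462,600 cutoff, so the full $400 applies.
Child Care Credit: income exceeds $305,700 by $134,800 → 68 increments × $60 = $4,080 ≥ base, so the credit is $0.
Retirement Saver's Credit: income exceeds $408,500 by $32,000, which is 16 full-or-partial $2,000 increments; reduction = 16 × $55 = $880, leaving $2,145.
Total: $3,381 + $400 + $0 + $2,145 = $5,926.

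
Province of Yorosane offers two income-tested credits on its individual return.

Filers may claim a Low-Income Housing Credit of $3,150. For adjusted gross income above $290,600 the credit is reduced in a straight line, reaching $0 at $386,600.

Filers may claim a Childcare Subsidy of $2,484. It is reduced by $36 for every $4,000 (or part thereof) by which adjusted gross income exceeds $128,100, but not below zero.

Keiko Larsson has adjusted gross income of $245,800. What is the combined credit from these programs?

Low-Income Housing Credit: $245,800 is at or below the $290,600 threshold, so the full $3,150 applies.
Childcare Subsidy: income exceeds $128,100 by $117,700, which is 30 full-or-partial $4,000 increments; reduction = 30 × $36 = $1,080, leaving $1,404.
Total: $3,150 + $1,404 = $4,554.

$4,554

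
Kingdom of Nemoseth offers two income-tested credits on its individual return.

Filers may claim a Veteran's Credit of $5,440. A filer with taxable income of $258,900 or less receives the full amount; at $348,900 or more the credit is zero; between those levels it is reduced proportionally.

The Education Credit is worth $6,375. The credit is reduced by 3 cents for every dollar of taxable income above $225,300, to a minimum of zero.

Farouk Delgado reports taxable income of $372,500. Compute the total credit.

$1,959

Veteran's Credit: $372,500 is at or above $348,900, so the credit is $0.
Education Credit: 3% of the $147,200 excess over $225,300 is $4,416; credit = $6,375 − $4,416 = $1,959.
Total: $0 + $1,959 = $1,959.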